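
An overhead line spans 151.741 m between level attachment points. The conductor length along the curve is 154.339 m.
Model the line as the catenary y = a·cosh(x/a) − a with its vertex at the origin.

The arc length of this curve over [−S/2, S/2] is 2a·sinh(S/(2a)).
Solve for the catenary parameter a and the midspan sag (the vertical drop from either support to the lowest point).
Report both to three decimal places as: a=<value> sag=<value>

seed: a₀ = √(S³/(24(L−S))) = √(151.741³/(24·2.598)) = 236.716875
iter 1: u=0.320512  f(a)=+1.338e-02  f'(a)=-2.218e-02  a ← 236.716875 − (+1.338e-02/-2.218e-02) = 237.320079
iter 2: u=0.319697  f(a)=+5.130e-05  f'(a)=-2.201e-02  a ← 237.320079 − (+5.130e-05/-2.201e-02) = 237.322410
iter 3: u=0.319694  f(a)=+7.611e-10  f'(a)=-2.201e-02  a ← 237.322410 − (+7.611e-10/-2.201e-02) = 237.322410
iter 4: u=0.319694  f(a)=+0.000e+00  f'(a)=-2.201e-02  a ← 237.322410 − (+0.000e+00/-2.201e-02) = 237.322410
converged: |Δa| < 1e-12 after 4 iterations
sag = a·(cosh(S/(2a)) − 1) = 237.322410·(cosh(0.319694) − 1) = 12.231308
T_max/T_min = cosh(S/(2a)) = 1.051539

a=237.322 sag=12.231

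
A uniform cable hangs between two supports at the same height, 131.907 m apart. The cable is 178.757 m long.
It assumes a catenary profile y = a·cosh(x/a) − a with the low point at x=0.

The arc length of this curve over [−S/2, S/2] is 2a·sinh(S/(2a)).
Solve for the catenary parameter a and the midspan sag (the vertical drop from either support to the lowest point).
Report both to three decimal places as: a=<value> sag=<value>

seed: a₀ = √(S³/(24(L−S))) = √(131.907³/(24·46.850)) = 45.179492
iter 1: u=1.459811  f(a)=+5.253e+00  f'(a)=-2.551e+00  a ← 45.179492 − (+5.253e+00/-2.551e+00) = 47.238717
iter 2: u=1.396175  f(a)=+3.805e-01  f'(a)=-2.194e+00  a ← 47.238717 − (+3.805e-01/-2.194e+00) = 47.412169
iter 3: u=1.391067  f(a)=+2.341e-03  f'(a)=-2.167e+00  a ← 47.412169 − (+2.341e-03/-2.167e+00) = 47.413250
iter 4: u=1.391035  f(a)=+8.980e-08  f'(a)=-2.167e+00  a ← 47.413250 − (+8.980e-08/-2.167e+00) = 47.413250
iter 5: u=1.391035  f(a)=-2.842e-14  f'(a)=-2.167e+00  a ← 47.413250 − (-2.842e-14/-2.167e+00) = 47.413250
converged: |Δa| < 1e-12 after 5 iterations
sag = a·(cosh(S/(2a)) − 1) = 47.413250·(cosh(1.391035) − 1) = 53.762501
T_max/T_min = cosh(S/(2a)) = 2.133913

a=47.413 sag=53.763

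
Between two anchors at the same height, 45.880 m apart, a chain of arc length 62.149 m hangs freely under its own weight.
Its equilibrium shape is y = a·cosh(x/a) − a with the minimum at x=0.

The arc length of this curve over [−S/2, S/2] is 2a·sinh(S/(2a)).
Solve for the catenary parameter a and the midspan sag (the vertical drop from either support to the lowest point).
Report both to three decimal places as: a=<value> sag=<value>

seed: a₀ = √(S³/(24(L−S))) = √(45.880³/(24·16.269)) = 15.727115
iter 1: u=1.458627  f(a)=+1.821e+00  f'(a)=-2.544e+00  a ← 15.727115 − (+1.821e+00/-2.544e+00) = 16.442950
iter 2: u=1.395127  f(a)=+1.317e-01  f'(a)=-2.188e+00  a ← 16.442950 − (+1.317e-01/-2.188e+00) = 16.503144
iter 3: u=1.390038  f(a)=+8.078e-04  f'(a)=-2.161e+00  a ← 16.503144 − (+8.078e-04/-2.161e+00) = 16.503518
iter 4: u=1.390007  f(a)=+3.079e-08  f'(a)=-2.161e+00  a ← 16.503518 − (+3.079e-08/-2.161e+00) = 16.503518
iter 5: u=1.390007  f(a)=-7.105e-15  f'(a)=-2.161e+00  a ← 16.503518 − (-7.105e-15/-2.161e+00) = 16.503518
converged: |Δa| < 1e-12 after 5 iterations
sag = a·(cosh(S/(2a)) − 1) = 16.503518·(cosh(1.390007) − 1) = 18.681573
T_max/T_min = cosh(S/(2a)) = 2.131975

a=16.504 sag=18.682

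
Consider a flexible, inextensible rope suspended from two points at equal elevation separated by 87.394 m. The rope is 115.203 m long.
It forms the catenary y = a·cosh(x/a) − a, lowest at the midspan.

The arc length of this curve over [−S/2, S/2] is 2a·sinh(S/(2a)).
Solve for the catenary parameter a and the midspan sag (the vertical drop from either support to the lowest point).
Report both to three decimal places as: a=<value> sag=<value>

a=33.035 sag=33.367

seed: a₀ = √(S³/(24(L−S))) = √(87.394³/(24·27.809)) = 31.624533
iter 1: u=1.381744  f(a)=+2.779e+00  f'(a)=-2.118e+00  a ← 31.624533 − (+2.779e+00/-2.118e+00) = 32.936311
iter 2: u=1.326712  f(a)=+1.822e-01  f'(a)=-1.849e+00  a ← 32.936311 − (+1.822e-01/-1.849e+00) = 33.034889
iter 3: u=1.322753  f(a)=+9.056e-04  f'(a)=-1.830e+00  a ← 33.034889 − (+9.056e-04/-1.830e+00) = 33.035384
iter 4: u=1.322733  f(a)=+2.261e-08  f'(a)=-1.830e+00  a ← 33.035384 − (+2.261e-08/-1.830e+00) = 33.035384
iter 5: u=1.322733  f(a)=-2.842e-14  f'(a)=-1.830e+00  a ← 33.035384 − (-2.842e-14/-1.830e+00) = 33.035384
converged: |Δa| < 1e-12 after 5 iterations
sag = a·(cosh(S/(2a)) − 1) = 33.035384·(cosh(1.322733) − 1) = 33.366946
T_max/T_min = cosh(S/(2a)) = 2.010037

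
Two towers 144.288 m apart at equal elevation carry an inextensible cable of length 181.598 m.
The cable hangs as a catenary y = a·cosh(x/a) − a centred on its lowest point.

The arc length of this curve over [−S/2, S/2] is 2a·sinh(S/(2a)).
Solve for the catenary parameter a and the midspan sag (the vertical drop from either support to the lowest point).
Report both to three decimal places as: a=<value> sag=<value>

a=60.045 sag=48.812

seed: a₀ = √(S³/(24(L−S))) = √(144.288³/(24·37.310)) = 57.919803
iter 1: u=1.245584  f(a)=+3.004e+00  f'(a)=-1.500e+00  a ← 57.919803 − (+3.004e+00/-1.500e+00) = 59.922676
iter 2: u=1.203952  f(a)=+1.628e-01  f'(a)=-1.341e+00  a ← 59.922676 − (+1.628e-01/-1.341e+00) = 60.044097
iter 3: u=1.201517  f(a)=+5.392e-04  f'(a)=-1.332e+00  a ← 60.044097 − (+5.392e-04/-1.332e+00) = 60.044501
iter 4: u=1.201509  f(a)=+5.958e-09  f'(a)=-1.332e+00  a ← 60.044501 − (+5.958e-09/-1.332e+00) = 60.044501
iter 5: u=1.201509  f(a)=-2.842e-14  f'(a)=-1.332e+00  a ← 60.044501 − (-2.842e-14/-1.332e+00) = 60.044501
converged: |Δa| < 1e-12 after 5 iterations
sag = a·(cosh(S/(2a)) − 1) = 60.044501·(cosh(1.201509) − 1) = 48.812288
T_max/T_min = cosh(S/(2a)) = 1.812935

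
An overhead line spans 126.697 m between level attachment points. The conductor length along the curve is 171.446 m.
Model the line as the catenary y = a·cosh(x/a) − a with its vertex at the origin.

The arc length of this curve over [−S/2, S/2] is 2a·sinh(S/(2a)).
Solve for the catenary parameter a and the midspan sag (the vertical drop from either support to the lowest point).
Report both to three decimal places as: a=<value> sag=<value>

a=45.657 sag=51.467

seed: a₀ = √(S³/(24(L−S))) = √(126.697³/(24·44.749)) = 43.516325
iter 1: u=1.455741  f(a)=+4.988e+00  f'(a)=-2.527e+00  a ← 43.516325 − (+4.988e+00/-2.527e+00) = 45.490351
iter 2: u=1.392570  f(a)=+3.595e-01  f'(a)=-2.175e+00  a ← 45.490351 − (+3.595e-01/-2.175e+00) = 45.655665
iter 3: u=1.387528  f(a)=+2.188e-03  f'(a)=-2.148e+00  a ← 45.655665 − (+2.188e-03/-2.148e+00) = 45.656683
iter 4: u=1.387497  f(a)=+8.213e-08  f'(a)=-2.148e+00  a ← 45.656683 − (+8.213e-08/-2.148e+00) = 45.656683
iter 5: u=1.387497  f(a)=-2.842e-14  f'(a)=-2.148e+00  a ← 45.656683 − (-2.842e-14/-2.148e+00) = 45.656683
converged: |Δa| < 1e-12 after 5 iterations
sag = a·(cosh(S/(2a)) − 1) = 45.656683·(cosh(1.387497) − 1) = 51.466771
T_max/T_min = cosh(S/(2a)) = 2.127256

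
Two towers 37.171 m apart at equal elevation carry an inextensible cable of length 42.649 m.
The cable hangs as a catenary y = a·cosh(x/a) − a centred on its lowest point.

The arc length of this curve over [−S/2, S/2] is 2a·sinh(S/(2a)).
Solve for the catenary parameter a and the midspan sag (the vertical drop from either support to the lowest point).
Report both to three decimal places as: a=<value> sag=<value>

a=20.188 sag=9.177

seed: a₀ = √(S³/(24(L−S))) = √(37.171³/(24·5.478)) = 19.764678
iter 1: u=0.940339  f(a)=+2.474e-01  f'(a)=-6.049e-01  a ← 19.764678 − (+2.474e-01/-6.049e-01) = 20.173589
iter 2: u=0.921279  f(a)=+7.885e-03  f'(a)=-5.669e-01  a ← 20.173589 − (+7.885e-03/-5.669e-01) = 20.187497
iter 3: u=0.920644  f(a)=+8.596e-06  f'(a)=-5.657e-01  a ← 20.187497 − (+8.596e-06/-5.657e-01) = 20.187512
iter 4: u=0.920643  f(a)=+1.025e-11  f'(a)=-5.657e-01  a ← 20.187512 − (+1.025e-11/-5.657e-01) = 20.187512
converged: |Δa| < 1e-12 after 4 iterations
sag = a·(cosh(S/(2a)) − 1) = 20.187512·(cosh(0.920643) − 1) = 9.176921
T_max/T_min = cosh(S/(2a)) = 1.454584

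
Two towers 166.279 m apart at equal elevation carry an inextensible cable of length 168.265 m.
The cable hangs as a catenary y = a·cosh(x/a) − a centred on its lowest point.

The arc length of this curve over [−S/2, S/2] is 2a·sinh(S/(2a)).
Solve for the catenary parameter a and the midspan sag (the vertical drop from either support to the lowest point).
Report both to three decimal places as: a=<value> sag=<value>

a=311.126 sag=11.175

seed: a₀ = √(S³/(24(L−S))) = √(166.279³/(24·1.986)) = 310.570973
iter 1: u=0.267699  f(a)=+7.128e-03  f'(a)=-1.288e-02  a ← 310.570973 − (+7.128e-03/-1.288e-02) = 311.124357
iter 2: u=0.267223  f(a)=+1.910e-05  f'(a)=-1.281e-02  a ← 311.124357 − (+1.910e-05/-1.281e-02) = 311.125847
iter 3: u=0.267221  f(a)=+1.379e-10  f'(a)=-1.281e-02  a ← 311.125847 − (+1.379e-10/-1.281e-02) = 311.125847
iter 4: u=0.267221  f(a)=+0.000e+00  f'(a)=-1.281e-02  a ← 311.125847 − (+0.000e+00/-1.281e-02) = 311.125847
converged: |Δa| < 1e-12 after 4 iterations
sag = a·(cosh(S/(2a)) − 1) = 311.125847·(cosh(0.267221) − 1) = 11.174588
T_max/T_min = cosh(S/(2a)) = 1.035917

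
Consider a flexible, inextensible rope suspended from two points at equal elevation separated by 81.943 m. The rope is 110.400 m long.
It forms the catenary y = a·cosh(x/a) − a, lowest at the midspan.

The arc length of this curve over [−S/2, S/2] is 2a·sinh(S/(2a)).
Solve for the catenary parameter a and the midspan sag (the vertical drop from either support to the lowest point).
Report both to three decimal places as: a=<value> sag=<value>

seed: a₀ = √(S³/(24(L−S))) = √(81.943³/(24·28.457)) = 28.383609
iter 1: u=1.443492  f(a)=+3.116e+00  f'(a)=-2.455e+00  a ← 28.383609 − (+3.116e+00/-2.455e+00) = 29.652768
iter 2: u=1.381709  f(a)=+2.212e-01  f'(a)=-2.118e+00  a ← 29.652768 − (+2.212e-01/-2.118e+00) = 29.757203
iter 3: u=1.376860  f(a)=+1.303e-03  f'(a)=-2.093e+00  a ← 29.757203 − (+1.303e-03/-2.093e+00) = 29.757826
iter 4: u=1.376831  f(a)=+4.578e-08  f'(a)=-2.093e+00  a ← 29.757826 − (+4.578e-08/-2.093e+00) = 29.757826
iter 5: u=1.376831  f(a)=-1.421e-14  f'(a)=-2.093e+00  a ← 29.757826 − (-1.421e-14/-2.093e+00) = 29.757826
converged: |Δa| < 1e-12 after 5 iterations
sag = a·(cosh(S/(2a)) − 1) = 29.757826·(cosh(1.376831) − 1) = 32.952366
T_max/T_min = cosh(S/(2a)) = 2.107351

a=29.758 sag=32.952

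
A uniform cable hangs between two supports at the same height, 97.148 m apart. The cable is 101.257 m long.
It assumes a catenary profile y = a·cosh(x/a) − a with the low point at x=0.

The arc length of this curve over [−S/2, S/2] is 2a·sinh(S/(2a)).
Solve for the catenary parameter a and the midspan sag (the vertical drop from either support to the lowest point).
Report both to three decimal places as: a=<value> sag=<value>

a=97.028 sag=12.415

seed: a₀ = √(S³/(24(L−S))) = √(97.148³/(24·4.109)) = 96.422215
iter 1: u=0.503764  f(a)=+5.245e-02  f'(a)=-8.741e-02  a ← 96.422215 − (+5.245e-02/-8.741e-02) = 97.022302
iter 2: u=0.500648  f(a)=+4.937e-04  f'(a)=-8.577e-02  a ← 97.022302 − (+4.937e-04/-8.577e-02) = 97.028058
iter 3: u=0.500618  f(a)=+4.466e-08  f'(a)=-8.576e-02  a ← 97.028058 − (+4.466e-08/-8.576e-02) = 97.028059
iter 4: u=0.500618  f(a)=-2.842e-14  f'(a)=-8.576e-02  a ← 97.028059 − (-2.842e-14/-8.576e-02) = 97.028059
converged: |Δa| < 1e-12 after 4 iterations
sag = a·(cosh(S/(2a)) − 1) = 97.028059·(cosh(0.500618) − 1) = 12.414571
T_max/T_min = cosh(S/(2a)) = 1.127948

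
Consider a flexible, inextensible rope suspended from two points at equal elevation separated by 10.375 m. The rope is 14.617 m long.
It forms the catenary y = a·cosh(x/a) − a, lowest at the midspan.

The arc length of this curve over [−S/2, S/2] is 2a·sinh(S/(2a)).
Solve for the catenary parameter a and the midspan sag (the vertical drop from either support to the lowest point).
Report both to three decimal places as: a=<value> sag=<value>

seed: a₀ = √(S³/(24(L−S))) = √(10.375³/(24·4.242)) = 3.312007
iter 1: u=1.566271  f(a)=+5.518e-01  f'(a)=-3.248e+00  a ← 3.312007 − (+5.518e-01/-3.248e+00) = 3.481908
iter 2: u=1.489844  f(a)=+4.530e-02  f'(a)=-2.734e+00  a ← 3.481908 − (+4.530e-02/-2.734e+00) = 3.498475
iter 3: u=1.482789  f(a)=+3.657e-04  f'(a)=-2.690e+00  a ← 3.498475 − (+3.657e-04/-2.690e+00) = 3.498611
iter 4: u=1.482731  f(a)=+2.426e-08  f'(a)=-2.690e+00  a ← 3.498611 − (+2.426e-08/-2.690e+00) = 3.498611
iter 5: u=1.482731  f(a)=+0.000e+00  f'(a)=-2.690e+00  a ← 3.498611 − (+0.000e+00/-2.690e+00) = 3.498611
converged: |Δa| < 1e-12 after 5 iterations
sag = a·(cosh(S/(2a)) − 1) = 3.498611·(cosh(1.482731) − 1) = 4.604132
T_max/T_min = cosh(S/(2a)) = 2.315989

a=3.499 sag=4.604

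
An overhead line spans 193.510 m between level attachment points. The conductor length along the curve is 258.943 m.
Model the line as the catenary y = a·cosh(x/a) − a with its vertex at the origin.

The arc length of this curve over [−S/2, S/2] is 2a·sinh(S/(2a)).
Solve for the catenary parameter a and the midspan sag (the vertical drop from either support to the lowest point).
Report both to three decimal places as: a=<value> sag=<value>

a=71.136 sag=76.591

seed: a₀ = √(S³/(24(L−S))) = √(193.510³/(24·65.433)) = 67.928353
iter 1: u=1.424368  f(a)=+6.967e+00  f'(a)=-2.347e+00  a ← 67.928353 − (+6.967e+00/-2.347e+00) = 70.897266
iter 2: u=1.364721  f(a)=+4.828e-01  f'(a)=-2.032e+00  a ← 70.897266 − (+4.828e-01/-2.032e+00) = 71.134896
iter 3: u=1.360162  f(a)=+2.700e-03  f'(a)=-2.009e+00  a ← 71.134896 − (+2.700e-03/-2.009e+00) = 71.136240
iter 4: u=1.360137  f(a)=+8.550e-08  f'(a)=-2.009e+00  a ← 71.136240 − (+8.550e-08/-2.009e+00) = 71.136240
iter 5: u=1.360137  f(a)=+0.000e+00  f'(a)=-2.009e+00  a ← 71.136240 − (+0.000e+00/-2.009e+00) = 71.136240
converged: |Δa| < 1e-12 after 5 iterations
sag = a·(cosh(S/(2a)) − 1) = 71.136240·(cosh(1.360137) − 1) = 76.590650
T_max/T_min = cosh(S/(2a)) = 2.076676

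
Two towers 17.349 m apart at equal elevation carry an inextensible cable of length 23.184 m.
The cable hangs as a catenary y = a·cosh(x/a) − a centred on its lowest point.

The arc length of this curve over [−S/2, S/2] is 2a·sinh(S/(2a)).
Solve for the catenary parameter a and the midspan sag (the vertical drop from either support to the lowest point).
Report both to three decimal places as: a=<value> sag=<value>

seed: a₀ = √(S³/(24(L−S))) = √(17.349³/(24·5.835)) = 6.106405
iter 1: u=1.420558  f(a)=+6.178e-01  f'(a)=-2.326e+00  a ← 6.106405 − (+6.178e-01/-2.326e+00) = 6.372072
iter 2: u=1.361331  f(a)=+4.261e-02  f'(a)=-2.015e+00  a ← 6.372072 − (+4.261e-02/-2.015e+00) = 6.393218
iter 3: u=1.356828  f(a)=+2.358e-04  f'(a)=-1.993e+00  a ← 6.393218 − (+2.358e-04/-1.993e+00) = 6.393337
iter 4: u=1.356803  f(a)=+7.313e-09  f'(a)=-1.993e+00  a ← 6.393337 − (+7.313e-09/-1.993e+00) = 6.393337
iter 5: u=1.356803  f(a)=+0.000e+00  f'(a)=-1.993e+00  a ← 6.393337 − (+0.000e+00/-1.993e+00) = 6.393337
converged: |Δa| < 1e-12 after 5 iterations
sag = a·(cosh(S/(2a)) − 1) = 6.393337·(cosh(1.356803) − 1) = 6.844836
T_max/T_min = cosh(S/(2a)) = 2.070620

a=6.393 sag=6.845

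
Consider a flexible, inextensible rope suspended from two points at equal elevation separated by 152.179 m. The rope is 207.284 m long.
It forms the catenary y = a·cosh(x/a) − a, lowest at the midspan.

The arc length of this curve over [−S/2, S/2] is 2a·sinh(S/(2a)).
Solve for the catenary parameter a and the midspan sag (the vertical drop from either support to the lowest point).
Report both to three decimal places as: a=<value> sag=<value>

seed: a₀ = √(S³/(24(L−S))) = √(152.179³/(24·55.105)) = 51.621541
iter 1: u=1.473987  f(a)=+6.305e+00  f'(a)=-2.636e+00  a ← 51.621541 − (+6.305e+00/-2.636e+00) = 54.013296
iter 2: u=1.408718  f(a)=+4.647e-01  f'(a)=-2.261e+00  a ← 54.013296 − (+4.647e-01/-2.261e+00) = 54.218845
iter 3: u=1.403377  f(a)=+2.968e-03  f'(a)=-2.232e+00  a ← 54.218845 − (+2.968e-03/-2.232e+00) = 54.220174
iter 4: u=1.403343  f(a)=+1.228e-07  f'(a)=-2.232e+00  a ← 54.220174 − (+1.228e-07/-2.232e+00) = 54.220174
iter 5: u=1.403343  f(a)=+0.000e+00  f'(a)=-2.232e+00  a ← 54.220174 − (+0.000e+00/-2.232e+00) = 54.220174
converged: |Δa| < 1e-12 after 5 iterations
sag = a·(cosh(S/(2a)) − 1) = 54.220174·(cosh(1.403343) − 1) = 62.747733
T_max/T_min = cosh(S/(2a)) = 2.157276

a=54.220 sag=62.748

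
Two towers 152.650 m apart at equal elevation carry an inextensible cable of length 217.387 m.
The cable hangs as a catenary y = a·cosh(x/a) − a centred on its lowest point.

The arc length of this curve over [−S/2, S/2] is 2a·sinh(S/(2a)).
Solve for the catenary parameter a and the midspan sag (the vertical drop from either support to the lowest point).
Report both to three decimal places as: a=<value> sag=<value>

seed: a₀ = √(S³/(24(L−S))) = √(152.650³/(24·64.737)) = 47.847947
iter 1: u=1.595157  f(a)=+8.753e+00  f'(a)=-3.460e+00  a ← 47.847947 − (+8.753e+00/-3.460e+00) = 50.377733
iter 2: u=1.515054  f(a)=+7.421e-01  f'(a)=-2.896e+00  a ← 50.377733 − (+7.421e-01/-2.896e+00) = 50.633981
iter 3: u=1.507387  f(a)=+6.426e-03  f'(a)=-2.846e+00  a ← 50.633981 − (+6.426e-03/-2.846e+00) = 50.636239
iter 4: u=1.507320  f(a)=+4.911e-07  f'(a)=-2.846e+00  a ← 50.636239 − (+4.911e-07/-2.846e+00) = 50.636239
iter 5: u=1.507320  f(a)=+8.527e-14  f'(a)=-2.846e+00  a ← 50.636239 − (+8.527e-14/-2.846e+00) = 50.636239
converged: |Δa| < 1e-12 after 5 iterations
sag = a·(cosh(S/(2a)) − 1) = 50.636239·(cosh(1.507320) − 1) = 69.273334
T_max/T_min = cosh(S/(2a)) = 2.368058

a=50.636 sag=69.273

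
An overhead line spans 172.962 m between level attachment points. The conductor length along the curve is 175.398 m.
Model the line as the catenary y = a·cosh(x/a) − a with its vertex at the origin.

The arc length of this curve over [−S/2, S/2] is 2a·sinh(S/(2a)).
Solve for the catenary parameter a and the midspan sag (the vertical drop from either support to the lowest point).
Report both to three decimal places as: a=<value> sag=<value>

seed: a₀ = √(S³/(24(L−S))) = √(172.962³/(24·2.436)) = 297.496448
iter 1: u=0.290696  f(a)=+1.031e-02  f'(a)=-1.652e-02  a ← 297.496448 − (+1.031e-02/-1.652e-02) = 298.120913
iter 2: u=0.290087  f(a)=+3.256e-05  f'(a)=-1.641e-02  a ← 298.120913 − (+3.256e-05/-1.641e-02) = 298.122897
iter 3: u=0.290085  f(a)=+3.269e-10  f'(a)=-1.641e-02  a ← 298.122897 − (+3.269e-10/-1.641e-02) = 298.122897
iter 4: u=0.290085  f(a)=-2.842e-14  f'(a)=-1.641e-02  a ← 298.122897 − (-2.842e-14/-1.641e-02) = 298.122897
converged: |Δa| < 1e-12 after 4 iterations
sag = a·(cosh(S/(2a)) − 1) = 298.122897·(cosh(0.290085) − 1) = 12.631630
T_max/T_min = cosh(S/(2a)) = 1.042371

a=298.123 sag=12.632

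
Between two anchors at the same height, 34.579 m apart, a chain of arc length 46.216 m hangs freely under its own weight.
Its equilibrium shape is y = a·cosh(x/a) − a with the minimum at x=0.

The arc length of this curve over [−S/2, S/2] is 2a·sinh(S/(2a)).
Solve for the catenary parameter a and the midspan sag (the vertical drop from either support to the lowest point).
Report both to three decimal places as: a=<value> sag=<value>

a=12.739 sag=13.648

seed: a₀ = √(S³/(24(L−S))) = √(34.579³/(24·11.637)) = 12.167252
iter 1: u=1.420986  f(a)=+1.233e+00  f'(a)=-2.328e+00  a ← 12.167252 − (+1.233e+00/-2.328e+00) = 12.696878
iter 2: u=1.361713  f(a)=+8.508e-02  f'(a)=-2.017e+00  a ← 12.696878 − (+8.508e-02/-2.017e+00) = 12.739061
iter 3: u=1.357204  f(a)=+4.714e-04  f'(a)=-1.995e+00  a ← 12.739061 − (+4.714e-04/-1.995e+00) = 12.739297
iter 4: u=1.357178  f(a)=+1.465e-08  f'(a)=-1.994e+00  a ← 12.739297 − (+1.465e-08/-1.994e+00) = 12.739297
iter 5: u=1.357178  f(a)=+7.105e-15  f'(a)=-1.994e+00  a ← 12.739297 − (+7.105e-15/-1.994e+00) = 12.739297
converged: |Δa| < 1e-12 after 5 iterations
sag = a·(cosh(S/(2a)) − 1) = 12.739297·(cosh(1.357178) − 1) = 13.647619
T_max/T_min = cosh(S/(2a)) = 2.071301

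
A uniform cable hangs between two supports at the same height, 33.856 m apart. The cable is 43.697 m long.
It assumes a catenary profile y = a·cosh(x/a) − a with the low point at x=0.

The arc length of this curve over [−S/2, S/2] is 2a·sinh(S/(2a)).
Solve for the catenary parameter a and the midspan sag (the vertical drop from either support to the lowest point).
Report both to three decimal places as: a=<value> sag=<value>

seed: a₀ = √(S³/(24(L−S))) = √(33.856³/(24·9.841)) = 12.818235
iter 1: u=1.320619  f(a)=+8.947e-01  f'(a)=-1.820e+00  a ← 12.818235 − (+8.947e-01/-1.820e+00) = 13.309676
iter 2: u=1.271857  f(a)=+5.402e-02  f'(a)=-1.607e+00  a ← 13.309676 − (+5.402e-02/-1.607e+00) = 13.343302
iter 3: u=1.268652  f(a)=+2.250e-04  f'(a)=-1.593e+00  a ← 13.343302 − (+2.250e-04/-1.593e+00) = 13.343443
iter 4: u=1.268638  f(a)=+3.939e-09  f'(a)=-1.593e+00  a ← 13.343443 − (+3.939e-09/-1.593e+00) = 13.343443
iter 5: u=1.268638  f(a)=+0.000e+00  f'(a)=-1.593e+00  a ← 13.343443 − (+0.000e+00/-1.593e+00) = 13.343443
converged: |Δa| < 1e-12 after 5 iterations
sag = a·(cosh(S/(2a)) − 1) = 13.343443·(cosh(1.268638) − 1) = 12.257425
T_max/T_min = cosh(S/(2a)) = 1.918610

a=13.343 sag=12.257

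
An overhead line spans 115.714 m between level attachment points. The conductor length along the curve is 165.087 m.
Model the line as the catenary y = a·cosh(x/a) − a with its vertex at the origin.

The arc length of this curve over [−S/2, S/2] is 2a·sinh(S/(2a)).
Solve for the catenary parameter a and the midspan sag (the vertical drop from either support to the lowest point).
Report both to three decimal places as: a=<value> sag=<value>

seed: a₀ = √(S³/(24(L−S))) = √(115.714³/(24·49.373)) = 36.160005
iter 1: u=1.600027  f(a)=+6.719e+00  f'(a)=-3.497e+00  a ← 36.160005 − (+6.719e+00/-3.497e+00) = 38.081449
iter 2: u=1.519296  f(a)=+5.727e-01  f'(a)=-2.924e+00  a ← 38.081449 − (+5.727e-01/-2.924e+00) = 38.277316
iter 3: u=1.511522  f(a)=+5.018e-03  f'(a)=-2.873e+00  a ← 38.277316 − (+5.018e-03/-2.873e+00) = 38.279063
iter 4: u=1.511453  f(a)=+3.926e-07  f'(a)=-2.873e+00  a ← 38.279063 − (+3.926e-07/-2.873e+00) = 38.279063
iter 5: u=1.511453  f(a)=+0.000e+00  f'(a)=-2.873e+00  a ← 38.279063 − (+0.000e+00/-2.873e+00) = 38.279063
converged: |Δa| < 1e-12 after 5 iterations
sag = a·(cosh(S/(2a)) − 1) = 38.279063·(cosh(1.511453) − 1) = 52.708387
T_max/T_min = cosh(S/(2a)) = 2.376951

a=38.279 sag=52.708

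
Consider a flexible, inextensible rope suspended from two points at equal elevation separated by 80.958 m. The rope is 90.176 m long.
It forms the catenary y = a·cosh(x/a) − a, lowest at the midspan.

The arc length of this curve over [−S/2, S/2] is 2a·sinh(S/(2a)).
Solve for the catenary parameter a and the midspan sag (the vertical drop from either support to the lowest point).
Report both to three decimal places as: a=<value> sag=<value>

a=49.789 sag=17.381

seed: a₀ = √(S³/(24(L−S))) = √(80.958³/(24·9.218)) = 48.974012
iter 1: u=0.826540  f(a)=+3.200e-01  f'(a)=-4.028e-01  a ← 48.974012 − (+3.200e-01/-4.028e-01) = 49.768563
iter 2: u=0.813345  f(a)=+7.955e-03  f'(a)=-3.830e-01  a ← 49.768563 − (+7.955e-03/-3.830e-01) = 49.789333
iter 3: u=0.813005  f(a)=+5.192e-06  f'(a)=-3.825e-01  a ← 49.789333 − (+5.192e-06/-3.825e-01) = 49.789347
iter 4: u=0.813005  f(a)=+2.203e-12  f'(a)=-3.825e-01  a ← 49.789347 − (+2.203e-12/-3.825e-01) = 49.789347
converged: |Δa| < 1e-12 after 4 iterations
sag = a·(cosh(S/(2a)) − 1) = 49.789347·(cosh(0.813005) − 1) = 17.381382
T_max/T_min = cosh(S/(2a)) = 1.349098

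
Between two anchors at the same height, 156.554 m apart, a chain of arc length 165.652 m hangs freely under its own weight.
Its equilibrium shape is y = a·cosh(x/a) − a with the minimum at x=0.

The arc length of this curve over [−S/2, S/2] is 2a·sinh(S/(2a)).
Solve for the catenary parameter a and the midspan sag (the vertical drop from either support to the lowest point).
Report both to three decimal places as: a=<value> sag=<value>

a=133.702 sag=23.576

seed: a₀ = √(S³/(24(L−S))) = √(156.554³/(24·9.098)) = 132.561578
iter 1: u=0.590495  f(a)=+1.599e-01  f'(a)=-1.421e-01  a ← 132.561578 − (+1.599e-01/-1.421e-01) = 133.687038
iter 2: u=0.585524  f(a)=+2.060e-03  f'(a)=-1.385e-01  a ← 133.687038 − (+2.060e-03/-1.385e-01) = 133.701913
iter 3: u=0.585459  f(a)=+3.515e-07  f'(a)=-1.384e-01  a ← 133.701913 − (+3.515e-07/-1.384e-01) = 133.701916
iter 4: u=0.585459  f(a)=+2.842e-14  f'(a)=-1.384e-01  a ← 133.701916 − (+2.842e-14/-1.384e-01) = 133.701916
converged: |Δa| < 1e-12 after 4 iterations
sag = a·(cosh(S/(2a)) − 1) = 133.701916·(cosh(0.585459) − 1) = 23.576018
T_max/T_min = cosh(S/(2a)) = 1.176333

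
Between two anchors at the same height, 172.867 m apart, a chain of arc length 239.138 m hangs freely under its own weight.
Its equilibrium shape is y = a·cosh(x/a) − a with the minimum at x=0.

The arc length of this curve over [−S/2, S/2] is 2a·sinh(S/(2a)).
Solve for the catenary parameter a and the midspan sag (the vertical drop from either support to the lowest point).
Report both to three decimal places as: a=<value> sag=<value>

seed: a₀ = √(S³/(24(L−S))) = √(172.867³/(24·66.271)) = 56.990276
iter 1: u=1.516636  f(a)=+8.053e+00  f'(a)=-2.907e+00  a ← 56.990276 − (+8.053e+00/-2.907e+00) = 59.760883
iter 2: u=1.446322  f(a)=+6.245e-01  f'(a)=-2.472e+00  a ← 59.760883 − (+6.245e-01/-2.472e+00) = 60.013538
iter 3: u=1.440233  f(a)=+4.453e-03  f'(a)=-2.437e+00  a ← 60.013538 − (+4.453e-03/-2.437e+00) = 60.015365
iter 4: u=1.440190  f(a)=+2.300e-07  f'(a)=-2.436e+00  a ← 60.015365 − (+2.300e-07/-2.436e+00) = 60.015365
iter 5: u=1.440190  f(a)=+2.842e-14  f'(a)=-2.436e+00  a ← 60.015365 − (+2.842e-14/-2.436e+00) = 60.015365
converged: |Δa| < 1e-12 after 5 iterations
sag = a·(cosh(S/(2a)) − 1) = 60.015365·(cosh(1.440190) − 1) = 73.770246
T_max/T_min = cosh(S/(2a)) = 2.229189

a=60.015 sag=73.770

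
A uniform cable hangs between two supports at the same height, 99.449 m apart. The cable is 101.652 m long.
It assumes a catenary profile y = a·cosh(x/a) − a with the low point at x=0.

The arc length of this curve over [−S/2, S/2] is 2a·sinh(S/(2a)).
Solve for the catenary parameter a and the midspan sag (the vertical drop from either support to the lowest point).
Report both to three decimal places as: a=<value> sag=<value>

seed: a₀ = √(S³/(24(L−S))) = √(99.449³/(24·2.203)) = 136.391643
iter 1: u=0.364571  f(a)=+1.469e-02  f'(a)=-3.274e-02  a ← 136.391643 − (+1.469e-02/-3.274e-02) = 136.840292
iter 2: u=0.363376  f(a)=+7.278e-05  f'(a)=-3.241e-02  a ← 136.840292 − (+7.278e-05/-3.241e-02) = 136.842537
iter 3: u=0.363370  f(a)=+1.807e-09  f'(a)=-3.241e-02  a ← 136.842537 − (+1.807e-09/-3.241e-02) = 136.842537
iter 4: u=0.363370  f(a)=+0.000e+00  f'(a)=-3.241e-02  a ← 136.842537 − (+0.000e+00/-3.241e-02) = 136.842537
converged: |Δa| < 1e-12 after 4 iterations
sag = a·(cosh(S/(2a)) − 1) = 136.842537·(cosh(0.363370) − 1) = 9.134044
T_max/T_min = cosh(S/(2a)) = 1.066749

a=136.843 sag=9.134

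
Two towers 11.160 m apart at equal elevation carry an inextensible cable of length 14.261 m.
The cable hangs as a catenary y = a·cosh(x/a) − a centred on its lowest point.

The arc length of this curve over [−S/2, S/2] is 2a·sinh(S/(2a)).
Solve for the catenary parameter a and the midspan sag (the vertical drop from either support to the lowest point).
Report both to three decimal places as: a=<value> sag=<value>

a=4.491 sag=3.936

seed: a₀ = √(S³/(24(L−S))) = √(11.160³/(24·3.101)) = 4.321552
iter 1: u=1.291203  f(a)=+2.690e-01  f'(a)=-1.689e+00  a ← 4.321552 − (+2.690e-01/-1.689e+00) = 4.480811
iter 2: u=1.245310  f(a)=+1.559e-02  f'(a)=-1.499e+00  a ← 4.480811 − (+1.559e-02/-1.499e+00) = 4.491211
iter 3: u=1.242427  f(a)=+5.943e-05  f'(a)=-1.487e+00  a ← 4.491211 − (+5.943e-05/-1.487e+00) = 4.491251
iter 4: u=1.242415  f(a)=+8.716e-10  f'(a)=-1.487e+00  a ← 4.491251 − (+8.716e-10/-1.487e+00) = 4.491251
iter 5: u=1.242415  f(a)=-1.776e-15  f'(a)=-1.487e+00  a ← 4.491251 − (-1.776e-15/-1.487e+00) = 4.491251
converged: |Δa| < 1e-12 after 5 iterations
sag = a·(cosh(S/(2a)) − 1) = 4.491251·(cosh(1.242415) − 1) = 3.935810
T_max/T_min = cosh(S/(2a)) = 1.876328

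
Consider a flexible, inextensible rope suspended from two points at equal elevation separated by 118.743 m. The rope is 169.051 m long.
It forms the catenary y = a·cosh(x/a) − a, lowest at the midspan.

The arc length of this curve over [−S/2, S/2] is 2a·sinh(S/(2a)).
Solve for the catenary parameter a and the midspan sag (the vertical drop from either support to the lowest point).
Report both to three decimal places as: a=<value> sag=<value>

seed: a₀ = √(S³/(24(L−S))) = √(118.743³/(24·50.308)) = 37.238131
iter 1: u=1.594374  f(a)=+6.795e+00  f'(a)=-3.454e+00  a ← 37.238131 − (+6.795e+00/-3.454e+00) = 39.205370
iter 2: u=1.514372  f(a)=+5.756e-01  f'(a)=-2.892e+00  a ← 39.205370 − (+5.756e-01/-2.892e+00) = 39.404432
iter 3: u=1.506721  f(a)=+4.975e-03  f'(a)=-2.842e+00  a ← 39.404432 − (+4.975e-03/-2.842e+00) = 39.406183
iter 4: u=1.506654  f(a)=+3.787e-07  f'(a)=-2.841e+00  a ← 39.406183 − (+3.787e-07/-2.841e+00) = 39.406183
iter 5: u=1.506654  f(a)=-2.842e-14  f'(a)=-2.841e+00  a ← 39.406183 − (-2.842e-14/-2.841e+00) = 39.406183
converged: |Δa| < 1e-12 after 5 iterations
sag = a·(cosh(S/(2a)) − 1) = 39.406183·(cosh(1.506654) − 1) = 53.853709
T_max/T_min = cosh(S/(2a)) = 2.366631

a=39.406 sag=53.854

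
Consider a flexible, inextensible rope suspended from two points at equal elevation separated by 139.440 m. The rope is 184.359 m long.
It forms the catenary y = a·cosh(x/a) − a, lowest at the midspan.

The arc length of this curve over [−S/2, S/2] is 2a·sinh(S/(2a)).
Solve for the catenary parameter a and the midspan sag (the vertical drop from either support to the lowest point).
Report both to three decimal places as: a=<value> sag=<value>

seed: a₀ = √(S³/(24(L−S))) = √(139.440³/(24·44.919)) = 50.148783
iter 1: u=1.390263  f(a)=+4.546e+00  f'(a)=-2.162e+00  a ← 50.148783 − (+4.546e+00/-2.162e+00) = 52.251147
iter 2: u=1.334325  f(a)=+3.015e-01  f'(a)=-1.884e+00  a ← 52.251147 − (+3.015e-01/-1.884e+00) = 52.411165
iter 3: u=1.330251  f(a)=+1.535e-03  f'(a)=-1.865e+00  a ← 52.411165 − (+1.535e-03/-1.865e+00) = 52.411988
iter 4: u=1.330230  f(a)=+4.020e-08  f'(a)=-1.865e+00  a ← 52.411988 − (+4.020e-08/-1.865e+00) = 52.411988
iter 5: u=1.330230  f(a)=+2.842e-14  f'(a)=-1.865e+00  a ← 52.411988 − (+2.842e-14/-1.865e+00) = 52.411988
converged: |Δa| < 1e-12 after 5 iterations
sag = a·(cosh(S/(2a)) − 1) = 52.411988·(cosh(1.330230) − 1) = 53.626103
T_max/T_min = cosh(S/(2a)) = 2.023165

a=52.412 sag=53.626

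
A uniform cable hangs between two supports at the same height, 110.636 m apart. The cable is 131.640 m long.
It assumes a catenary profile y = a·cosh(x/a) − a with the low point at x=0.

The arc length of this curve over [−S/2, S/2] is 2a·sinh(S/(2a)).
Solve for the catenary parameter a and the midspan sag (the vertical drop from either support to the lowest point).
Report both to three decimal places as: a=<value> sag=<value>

a=53.247 sag=31.414

seed: a₀ = √(S³/(24(L−S))) = √(110.636³/(24·21.004)) = 51.830819
iter 1: u=1.067280  f(a)=+1.229e+00  f'(a)=-9.066e-01  a ← 51.830819 − (+1.229e+00/-9.066e-01) = 53.186629
iter 2: u=1.040073  f(a)=+4.988e-02  f'(a)=-8.344e-01  a ← 53.186629 − (+4.988e-02/-8.344e-01) = 53.246413
iter 3: u=1.038906  f(a)=+8.985e-05  f'(a)=-8.314e-01  a ← 53.246413 − (+8.985e-05/-8.314e-01) = 53.246521
iter 4: u=1.038904  f(a)=+2.926e-10  f'(a)=-8.314e-01  a ← 53.246521 − (+2.926e-10/-8.314e-01) = 53.246521
iter 5: u=1.038904  f(a)=+0.000e+00  f'(a)=-8.314e-01  a ← 53.246521 − (+0.000e+00/-8.314e-01) = 53.246521
converged: |Δa| < 1e-12 after 5 iterations
sag = a·(cosh(S/(2a)) − 1) = 53.246521·(cosh(1.038904) − 1) = 31.414358
T_max/T_min = cosh(S/(2a)) = 1.589980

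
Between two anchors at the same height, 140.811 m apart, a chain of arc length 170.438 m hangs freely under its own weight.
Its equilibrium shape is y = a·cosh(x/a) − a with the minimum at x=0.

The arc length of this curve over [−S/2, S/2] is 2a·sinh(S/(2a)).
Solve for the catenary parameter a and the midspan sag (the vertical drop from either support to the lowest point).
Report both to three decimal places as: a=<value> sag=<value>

seed: a₀ = √(S³/(24(L−S))) = √(140.811³/(24·29.627)) = 62.662168
iter 1: u=1.123573  f(a)=+1.927e+00  f'(a)=-1.070e+00  a ← 62.662168 − (+1.927e+00/-1.070e+00) = 64.462536
iter 2: u=1.092193  f(a)=+8.618e-02  f'(a)=-9.767e-01  a ← 64.462536 − (+8.618e-02/-9.767e-01) = 64.550774
iter 3: u=1.090700  f(a)=+1.902e-04  f'(a)=-9.724e-01  a ← 64.550774 − (+1.902e-04/-9.724e-01) = 64.550969
iter 4: u=1.090696  f(a)=+9.308e-10  f'(a)=-9.724e-01  a ← 64.550969 − (+9.308e-10/-9.724e-01) = 64.550969
iter 5: u=1.090696  f(a)=+0.000e+00  f'(a)=-9.724e-01  a ← 64.550969 − (+0.000e+00/-9.724e-01) = 64.550969
converged: |Δa| < 1e-12 after 5 iterations
sag = a·(cosh(S/(2a)) − 1) = 64.550969·(cosh(1.090696) − 1) = 42.356026
T_max/T_min = cosh(S/(2a)) = 1.656164

a=64.551 sag=42.356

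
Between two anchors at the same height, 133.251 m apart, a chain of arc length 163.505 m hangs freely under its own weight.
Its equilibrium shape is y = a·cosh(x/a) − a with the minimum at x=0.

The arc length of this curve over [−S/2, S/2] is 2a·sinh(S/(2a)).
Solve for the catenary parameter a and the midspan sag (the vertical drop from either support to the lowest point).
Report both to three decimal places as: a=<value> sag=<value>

a=58.934 sag=41.847

seed: a₀ = √(S³/(24(L−S))) = √(133.251³/(24·30.254)) = 57.083250
iter 1: u=1.167164  f(a)=+2.129e+00  f'(a)=-1.212e+00  a ← 57.083250 − (+2.129e+00/-1.212e+00) = 58.840286
iter 2: u=1.132311  f(a)=+1.022e-01  f'(a)=-1.098e+00  a ← 58.840286 − (+1.022e-01/-1.098e+00) = 58.933425
iter 3: u=1.130521  f(a)=+2.622e-04  f'(a)=-1.092e+00  a ← 58.933425 − (+2.622e-04/-1.092e+00) = 58.933665
iter 4: u=1.130517  f(a)=+1.734e-09  f'(a)=-1.092e+00  a ← 58.933665 − (+1.734e-09/-1.092e+00) = 58.933665
iter 5: u=1.130517  f(a)=+0.000e+00  f'(a)=-1.092e+00  a ← 58.933665 − (+0.000e+00/-1.092e+00) = 58.933665
converged: |Δa| < 1e-12 after 5 iterations
sag = a·(cosh(S/(2a)) − 1) = 58.933665·(cosh(1.130517) − 1) = 41.846532
T_max/T_min = cosh(S/(2a)) = 1.710062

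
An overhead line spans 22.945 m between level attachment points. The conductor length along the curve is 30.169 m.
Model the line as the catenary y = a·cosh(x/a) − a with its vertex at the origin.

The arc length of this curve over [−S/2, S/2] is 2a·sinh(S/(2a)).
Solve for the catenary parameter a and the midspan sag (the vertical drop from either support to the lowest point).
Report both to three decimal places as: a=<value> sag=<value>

seed: a₀ = √(S³/(24(L−S))) = √(22.945³/(24·7.224)) = 8.347138
iter 1: u=1.374423  f(a)=+7.138e-01  f'(a)=-2.081e+00  a ← 8.347138 − (+7.138e-01/-2.081e+00) = 8.690208
iter 2: u=1.320164  f(a)=+4.637e-02  f'(a)=-1.818e+00  a ← 8.690208 − (+4.637e-02/-1.818e+00) = 8.715706
iter 3: u=1.316302  f(a)=+2.257e-04  f'(a)=-1.801e+00  a ← 8.715706 − (+2.257e-04/-1.801e+00) = 8.715832
iter 4: u=1.316283  f(a)=+5.405e-09  f'(a)=-1.801e+00  a ← 8.715832 − (+5.405e-09/-1.801e+00) = 8.715832
iter 5: u=1.316283  f(a)=+0.000e+00  f'(a)=-1.801e+00  a ← 8.715832 − (+0.000e+00/-1.801e+00) = 8.715832
converged: |Δa| < 1e-12 after 5 iterations
sag = a·(cosh(S/(2a)) − 1) = 8.715832·(cosh(1.316283) − 1) = 8.705645
T_max/T_min = cosh(S/(2a)) = 1.998831

a=8.716 sag=8.706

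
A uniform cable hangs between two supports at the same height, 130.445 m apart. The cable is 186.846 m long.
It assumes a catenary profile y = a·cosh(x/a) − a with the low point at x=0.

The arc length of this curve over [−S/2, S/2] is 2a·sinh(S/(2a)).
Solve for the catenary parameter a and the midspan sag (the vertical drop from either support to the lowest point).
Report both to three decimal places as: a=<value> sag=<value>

a=42.896 sag=59.904

seed: a₀ = √(S³/(24(L−S))) = √(130.445³/(24·56.401)) = 40.494136
iter 1: u=1.610665  f(a)=+7.784e+00  f'(a)=-3.579e+00  a ← 40.494136 − (+7.784e+00/-3.579e+00) = 42.669433
iter 2: u=1.528553  f(a)=+6.713e-01  f'(a)=-2.986e+00  a ← 42.669433 − (+6.713e-01/-2.986e+00) = 42.894258
iter 3: u=1.520541  f(a)=+6.032e-03  f'(a)=-2.932e+00  a ← 42.894258 − (+6.032e-03/-2.932e+00) = 42.896316
iter 4: u=1.520469  f(a)=+4.968e-07  f'(a)=-2.932e+00  a ← 42.896316 − (+4.968e-07/-2.932e+00) = 42.896316
iter 5: u=1.520469  f(a)=+0.000e+00  f'(a)=-2.932e+00  a ← 42.896316 − (+0.000e+00/-2.932e+00) = 42.896316
converged: |Δa| < 1e-12 after 5 iterations
sag = a·(cosh(S/(2a)) − 1) = 42.896316·(cosh(1.520469) − 1) = 59.904223
T_max/T_min = cosh(S/(2a)) = 2.396489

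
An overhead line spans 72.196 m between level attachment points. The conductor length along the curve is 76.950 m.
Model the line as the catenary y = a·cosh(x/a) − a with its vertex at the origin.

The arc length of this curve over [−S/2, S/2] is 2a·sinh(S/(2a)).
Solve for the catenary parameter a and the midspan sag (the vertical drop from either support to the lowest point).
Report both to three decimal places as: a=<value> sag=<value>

a=57.988 sag=11.603

seed: a₀ = √(S³/(24(L−S))) = √(72.196³/(24·4.754)) = 57.429429
iter 1: u=0.628563  f(a)=+9.480e-02  f'(a)=-1.722e-01  a ← 57.429429 − (+9.480e-02/-1.722e-01) = 57.979979
iter 2: u=0.622594  f(a)=+1.381e-03  f'(a)=-1.672e-01  a ← 57.979979 − (+1.381e-03/-1.672e-01) = 57.988236
iter 3: u=0.622506  f(a)=+3.023e-07  f'(a)=-1.671e-01  a ← 57.988236 − (+3.023e-07/-1.671e-01) = 57.988237
iter 4: u=0.622506  f(a)=+1.421e-14  f'(a)=-1.671e-01  a ← 57.988237 − (+1.421e-14/-1.671e-01) = 57.988237
converged: |Δa| < 1e-12 after 4 iterations
sag = a·(cosh(S/(2a)) − 1) = 57.988237·(cosh(0.622506) − 1) = 11.603151
T_max/T_min = cosh(S/(2a)) = 1.200095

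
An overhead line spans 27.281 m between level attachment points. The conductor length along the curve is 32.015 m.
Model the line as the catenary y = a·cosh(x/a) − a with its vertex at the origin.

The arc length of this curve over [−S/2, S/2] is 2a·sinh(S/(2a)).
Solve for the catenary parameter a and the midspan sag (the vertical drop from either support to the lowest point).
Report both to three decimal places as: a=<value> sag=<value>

a=13.703 sag=7.369

seed: a₀ = √(S³/(24(L−S))) = √(27.281³/(24·4.734)) = 13.368131
iter 1: u=1.020375  f(a)=+2.526e-01  f'(a)=-7.848e-01  a ← 13.368131 − (+2.526e-01/-7.848e-01) = 13.690055
iter 2: u=0.996380  f(a)=+9.414e-03  f'(a)=-7.273e-01  a ← 13.690055 − (+9.414e-03/-7.273e-01) = 13.702999
iter 3: u=0.995439  f(a)=+1.419e-05  f'(a)=-7.251e-01  a ← 13.702999 − (+1.419e-05/-7.251e-01) = 13.703018
iter 4: u=0.995438  f(a)=+3.235e-11  f'(a)=-7.251e-01  a ← 13.703018 − (+3.235e-11/-7.251e-01) = 13.703018
iter 5: u=0.995438  f(a)=+0.000e+00  f'(a)=-7.251e-01  a ← 13.703018 − (+0.000e+00/-7.251e-01) = 13.703018
converged: |Δa| < 1e-12 after 5 iterations
sag = a·(cosh(S/(2a)) − 1) = 13.703018·(cosh(0.995438) − 1) = 7.368592
T_max/T_min = cosh(S/(2a)) = 1.537735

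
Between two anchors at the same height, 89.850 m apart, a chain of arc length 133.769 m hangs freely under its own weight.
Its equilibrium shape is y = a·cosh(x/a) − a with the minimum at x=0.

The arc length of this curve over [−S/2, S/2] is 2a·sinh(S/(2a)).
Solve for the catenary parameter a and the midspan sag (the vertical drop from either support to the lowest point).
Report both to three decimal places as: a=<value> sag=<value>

a=27.974 sag=44.525

seed: a₀ = √(S³/(24(L−S))) = √(89.850³/(24·43.919)) = 26.232838
iter 1: u=1.712548  f(a)=+6.909e+00  f'(a)=-4.439e+00  a ← 26.232838 − (+6.909e+00/-4.439e+00) = 27.789218
iter 2: u=1.616634  f(a)=+6.626e-01  f'(a)=-3.625e+00  a ← 27.789218 − (+6.626e-01/-3.625e+00) = 27.972004
iter 3: u=1.606070  f(a)=+7.522e-03  f'(a)=-3.543e+00  a ← 27.972004 − (+7.522e-03/-3.543e+00) = 27.974127
iter 4: u=1.605948  f(a)=+9.937e-07  f'(a)=-3.542e+00  a ← 27.974127 − (+9.937e-07/-3.542e+00) = 27.974127
iter 5: u=1.605948  f(a)=+5.684e-14  f'(a)=-3.542e+00  a ← 27.974127 − (+5.684e-14/-3.542e+00) = 27.974127
converged: |Δa| < 1e-12 after 5 iterations
sag = a·(cosh(S/(2a)) − 1) = 27.974127·(cosh(1.605948) − 1) = 44.524757
T_max/T_min = cosh(S/(2a)) = 2.591641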